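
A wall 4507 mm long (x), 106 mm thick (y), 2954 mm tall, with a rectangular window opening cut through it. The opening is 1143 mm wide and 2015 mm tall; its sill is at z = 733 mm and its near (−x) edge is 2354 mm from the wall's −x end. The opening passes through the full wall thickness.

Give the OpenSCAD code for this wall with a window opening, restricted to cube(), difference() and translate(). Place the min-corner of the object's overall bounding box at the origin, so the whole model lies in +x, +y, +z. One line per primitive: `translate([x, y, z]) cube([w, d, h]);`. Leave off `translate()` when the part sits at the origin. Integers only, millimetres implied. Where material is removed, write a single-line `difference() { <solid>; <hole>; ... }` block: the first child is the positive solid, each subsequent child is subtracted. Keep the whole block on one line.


difference() { cube([4507, 106, 2954]); translate([2354, 0, 733]) cube([1143, 106, 2015]); }


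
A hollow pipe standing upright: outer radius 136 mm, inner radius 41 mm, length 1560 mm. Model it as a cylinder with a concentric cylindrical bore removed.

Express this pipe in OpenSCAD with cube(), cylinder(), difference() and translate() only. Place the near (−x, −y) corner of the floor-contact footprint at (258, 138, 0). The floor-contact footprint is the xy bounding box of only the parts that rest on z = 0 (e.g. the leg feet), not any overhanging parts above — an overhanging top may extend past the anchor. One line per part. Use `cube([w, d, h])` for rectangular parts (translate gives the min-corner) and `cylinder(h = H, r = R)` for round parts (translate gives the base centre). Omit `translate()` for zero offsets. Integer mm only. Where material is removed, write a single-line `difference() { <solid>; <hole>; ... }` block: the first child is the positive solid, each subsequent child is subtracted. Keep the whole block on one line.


difference() { translate([394, 274, 0]) cylinder(h = 1560, r = 136); translate([394, 274, 0]) cylinder(h = 1560, r = 41); }


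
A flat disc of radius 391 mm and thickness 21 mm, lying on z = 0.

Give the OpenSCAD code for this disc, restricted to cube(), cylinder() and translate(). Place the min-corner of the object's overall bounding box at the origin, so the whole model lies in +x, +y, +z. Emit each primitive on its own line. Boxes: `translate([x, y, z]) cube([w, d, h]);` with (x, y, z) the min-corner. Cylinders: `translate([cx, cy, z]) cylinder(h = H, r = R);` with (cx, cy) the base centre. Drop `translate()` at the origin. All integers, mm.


translate([391, 391, 0]) cylinder(h = 21, r = 391);


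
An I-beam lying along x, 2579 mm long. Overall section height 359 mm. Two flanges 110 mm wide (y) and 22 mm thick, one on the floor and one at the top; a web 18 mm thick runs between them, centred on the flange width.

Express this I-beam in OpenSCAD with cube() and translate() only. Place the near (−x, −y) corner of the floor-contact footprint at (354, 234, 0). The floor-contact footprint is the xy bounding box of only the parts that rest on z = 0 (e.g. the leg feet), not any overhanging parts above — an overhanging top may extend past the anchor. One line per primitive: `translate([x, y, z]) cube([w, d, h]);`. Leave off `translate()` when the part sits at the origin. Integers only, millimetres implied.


translate([354, 234, 0]) cube([2579, 110, 22]);
translate([354, 280, 22]) cube([2579, 18, 315]);
translate([354, 234, 337]) cube([2579, 110, 22]);


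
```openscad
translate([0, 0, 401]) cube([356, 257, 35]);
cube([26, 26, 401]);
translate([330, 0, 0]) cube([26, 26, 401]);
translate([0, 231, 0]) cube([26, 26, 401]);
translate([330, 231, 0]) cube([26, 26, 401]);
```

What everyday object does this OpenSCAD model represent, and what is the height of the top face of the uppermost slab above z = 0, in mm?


A stool. The seat height is 436 mm.

A 356×257×35 slab at z = 401 on four corner posts — a stool. The seat top is 401 + 35 = 436 mm.


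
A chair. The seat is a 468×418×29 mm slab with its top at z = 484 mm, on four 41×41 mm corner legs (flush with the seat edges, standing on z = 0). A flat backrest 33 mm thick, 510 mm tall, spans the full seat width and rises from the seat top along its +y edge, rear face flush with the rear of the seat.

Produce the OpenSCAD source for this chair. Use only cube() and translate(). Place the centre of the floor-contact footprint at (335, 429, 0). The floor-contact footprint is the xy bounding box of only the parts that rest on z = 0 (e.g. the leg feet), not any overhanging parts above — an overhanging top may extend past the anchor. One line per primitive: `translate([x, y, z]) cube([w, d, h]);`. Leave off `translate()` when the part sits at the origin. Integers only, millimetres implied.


// leg_h = 484 - 29 = 455
translate([101, 220, 455]) cube([468, 418, 29]);
translate([101, 220, 0]) cube([41, 41, 455]);
translate([528, 220, 0]) cube([41, 41, 455]);
translate([101, 597, 0]) cube([41, 41, 455]);
translate([528, 597, 0]) cube([41, 41, 455]);
translate([101, 605, 484]) cube([468, 33, 510]);


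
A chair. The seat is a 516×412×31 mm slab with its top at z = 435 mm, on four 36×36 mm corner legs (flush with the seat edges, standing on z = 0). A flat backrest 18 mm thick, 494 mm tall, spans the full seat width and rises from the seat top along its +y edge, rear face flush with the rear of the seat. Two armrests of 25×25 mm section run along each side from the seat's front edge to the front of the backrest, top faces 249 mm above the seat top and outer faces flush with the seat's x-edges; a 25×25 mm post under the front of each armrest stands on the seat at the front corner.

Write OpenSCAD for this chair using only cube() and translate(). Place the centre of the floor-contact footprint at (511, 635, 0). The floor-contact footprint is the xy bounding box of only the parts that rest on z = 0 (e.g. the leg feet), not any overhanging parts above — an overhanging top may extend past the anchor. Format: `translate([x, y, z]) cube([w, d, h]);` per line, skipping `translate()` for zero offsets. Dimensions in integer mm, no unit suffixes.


// leg_h = 435 - 31 = 404
// arm post h = 249 - 25 = 224
translate([253, 429, 404]) cube([516, 412, 31]);
translate([253, 429, 0]) cube([36, 36, 404]);
translate([733, 429, 0]) cube([36, 36, 404]);
translate([253, 805, 0]) cube([36, 36, 404]);
translate([733, 805, 0]) cube([36, 36, 404]);
translate([253, 823, 435]) cube([516, 18, 494]);
translate([253, 429, 659]) cube([25, 394, 25]);
translate([744, 429, 659]) cube([25, 394, 25]);
translate([253, 429, 435]) cube([25, 25, 224]);
translate([744, 429, 435]) cube([25, 25, 224]);


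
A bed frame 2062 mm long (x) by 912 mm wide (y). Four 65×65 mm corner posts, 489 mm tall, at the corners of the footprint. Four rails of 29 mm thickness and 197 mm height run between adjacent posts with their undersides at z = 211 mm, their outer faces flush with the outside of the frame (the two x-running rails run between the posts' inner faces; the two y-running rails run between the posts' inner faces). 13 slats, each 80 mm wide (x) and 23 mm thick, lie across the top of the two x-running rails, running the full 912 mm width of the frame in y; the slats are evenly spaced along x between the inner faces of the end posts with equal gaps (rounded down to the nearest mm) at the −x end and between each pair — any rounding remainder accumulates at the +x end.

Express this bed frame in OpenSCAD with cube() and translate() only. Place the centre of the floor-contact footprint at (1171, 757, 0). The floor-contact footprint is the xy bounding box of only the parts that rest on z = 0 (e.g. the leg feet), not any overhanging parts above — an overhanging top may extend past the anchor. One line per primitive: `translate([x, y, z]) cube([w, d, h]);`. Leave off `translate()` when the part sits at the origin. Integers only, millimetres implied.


// slat z = rail_z + rail_h = 211 + 197 = 408
// slat gap = ⌊(1932 − 13·80) / 14⌋ = 63
translate([140, 301, 0]) cube([65, 65, 489]);
translate([140, 1148, 0]) cube([65, 65, 489]);
translate([2137, 301, 0]) cube([65, 65, 489]);
translate([2137, 1148, 0]) cube([65, 65, 489]);
translate([205, 301, 211]) cube([1932, 29, 197]);
translate([205, 1184, 211]) cube([1932, 29, 197]);
translate([140, 366, 211]) cube([29, 782, 197]);
translate([2173, 366, 211]) cube([29, 782, 197]);
translate([268, 301, 408]) cube([80, 912, 23]);
translate([411, 301, 408]) cube([80, 912, 23]);
translate([554, 301, 408]) cube([80, 912, 23]);
translate([697, 301, 408]) cube([80, 912, 23]);
translate([840, 301, 408]) cube([80, 912, 23]);
translate([983, 301, 408]) cube([80, 912, 23]);
translate([1126, 301, 408]) cube([80, 912, 23]);
translate([1269, 301, 408]) cube([80, 912, 23]);
translate([1412, 301, 408]) cube([80, 912, 23]);
translate([1555, 301, 408]) cube([80, 912, 23]);
translate([1698, 301, 408]) cube([80, 912, 23]);
translate([1841, 301, 408]) cube([80, 912, 23]);
translate([1984, 301, 408]) cube([80, 912, 23]);


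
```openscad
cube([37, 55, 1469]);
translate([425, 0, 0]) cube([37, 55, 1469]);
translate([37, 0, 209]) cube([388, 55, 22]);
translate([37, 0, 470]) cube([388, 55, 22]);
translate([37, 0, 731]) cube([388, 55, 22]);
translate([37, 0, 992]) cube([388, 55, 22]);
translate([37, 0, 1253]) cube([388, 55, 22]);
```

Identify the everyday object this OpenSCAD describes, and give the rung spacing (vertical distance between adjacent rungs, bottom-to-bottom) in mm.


A ladder. The rung spacing is 261 mm.

Two tall 37×55 posts with 5 short bars between them — a ladder. Adjacent rungs sit at z = 209 and z = 470, so the spacing is 470 − 209 = 261 mm.


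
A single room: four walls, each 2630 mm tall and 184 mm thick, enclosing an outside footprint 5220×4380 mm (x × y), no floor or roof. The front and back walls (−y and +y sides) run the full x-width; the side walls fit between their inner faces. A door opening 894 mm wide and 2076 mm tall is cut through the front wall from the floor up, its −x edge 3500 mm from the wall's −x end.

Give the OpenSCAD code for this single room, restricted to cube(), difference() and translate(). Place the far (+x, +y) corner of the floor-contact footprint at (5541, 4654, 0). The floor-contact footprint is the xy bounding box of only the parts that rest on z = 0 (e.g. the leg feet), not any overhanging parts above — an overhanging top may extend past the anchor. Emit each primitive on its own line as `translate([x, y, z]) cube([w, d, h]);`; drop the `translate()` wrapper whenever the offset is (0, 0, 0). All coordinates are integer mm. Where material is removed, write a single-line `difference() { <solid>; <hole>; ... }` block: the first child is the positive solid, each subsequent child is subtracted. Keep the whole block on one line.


difference() { translate([321, 274, 0]) cube([5220, 184, 2630]); translate([3821, 274, 0]) cube([894, 184, 2076]); }
translate([321, 4470, 0]) cube([5220, 184, 2630]);
translate([321, 458, 0]) cube([184, 4012, 2630]);
translate([5357, 458, 0]) cube([184, 4012, 2630]);


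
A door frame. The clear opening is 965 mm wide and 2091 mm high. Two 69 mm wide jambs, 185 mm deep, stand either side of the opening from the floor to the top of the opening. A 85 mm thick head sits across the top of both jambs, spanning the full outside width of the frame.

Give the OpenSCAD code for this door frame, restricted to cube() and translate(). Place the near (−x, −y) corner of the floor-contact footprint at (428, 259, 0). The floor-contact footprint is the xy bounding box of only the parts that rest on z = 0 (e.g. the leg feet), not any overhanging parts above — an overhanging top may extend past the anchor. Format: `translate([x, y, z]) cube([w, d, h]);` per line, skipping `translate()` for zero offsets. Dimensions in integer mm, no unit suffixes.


translate([428, 259, 0]) cube([69, 185, 2091]);
translate([1462, 259, 0]) cube([69, 185, 2091]);
translate([428, 259, 2091]) cube([1103, 185, 85]);


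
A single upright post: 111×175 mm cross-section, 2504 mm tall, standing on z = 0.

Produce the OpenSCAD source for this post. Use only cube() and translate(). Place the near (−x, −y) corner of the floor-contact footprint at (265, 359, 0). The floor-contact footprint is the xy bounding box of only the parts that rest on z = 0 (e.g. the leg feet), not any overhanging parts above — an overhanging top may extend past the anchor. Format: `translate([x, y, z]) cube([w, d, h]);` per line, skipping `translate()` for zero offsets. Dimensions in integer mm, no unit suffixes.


translate([265, 359, 0]) cube([111, 175, 2504]);


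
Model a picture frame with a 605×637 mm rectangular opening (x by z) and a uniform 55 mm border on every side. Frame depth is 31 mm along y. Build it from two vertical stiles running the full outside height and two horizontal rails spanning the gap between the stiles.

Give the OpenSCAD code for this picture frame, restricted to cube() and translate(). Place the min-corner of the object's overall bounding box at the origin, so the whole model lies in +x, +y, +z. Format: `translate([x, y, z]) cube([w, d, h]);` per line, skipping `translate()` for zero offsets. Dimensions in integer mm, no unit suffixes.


cube([55, 31, 747]);
translate([660, 0, 0]) cube([55, 31, 747]);
translate([55, 0, 0]) cube([605, 31, 55]);
translate([55, 0, 692]) cube([605, 31, 55]);


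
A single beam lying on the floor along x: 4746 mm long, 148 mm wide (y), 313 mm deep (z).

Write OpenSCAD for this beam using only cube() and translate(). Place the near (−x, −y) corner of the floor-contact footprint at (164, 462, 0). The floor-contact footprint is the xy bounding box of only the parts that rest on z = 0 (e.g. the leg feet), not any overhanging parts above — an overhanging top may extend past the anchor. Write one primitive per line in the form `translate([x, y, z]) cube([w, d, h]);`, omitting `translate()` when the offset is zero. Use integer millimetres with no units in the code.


translate([164, 462, 0]) cube([4746, 148, 313]);


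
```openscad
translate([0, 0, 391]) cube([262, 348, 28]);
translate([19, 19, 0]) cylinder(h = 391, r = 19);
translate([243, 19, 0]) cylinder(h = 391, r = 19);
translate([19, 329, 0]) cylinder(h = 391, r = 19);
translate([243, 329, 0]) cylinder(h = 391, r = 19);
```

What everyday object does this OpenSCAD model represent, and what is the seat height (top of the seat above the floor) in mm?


A stool. The seat height is 419 mm.

A 262×348×28 slab at z = 391 on four corner cylinders — a stool. The seat top is 391 + 28 = 419 mm.


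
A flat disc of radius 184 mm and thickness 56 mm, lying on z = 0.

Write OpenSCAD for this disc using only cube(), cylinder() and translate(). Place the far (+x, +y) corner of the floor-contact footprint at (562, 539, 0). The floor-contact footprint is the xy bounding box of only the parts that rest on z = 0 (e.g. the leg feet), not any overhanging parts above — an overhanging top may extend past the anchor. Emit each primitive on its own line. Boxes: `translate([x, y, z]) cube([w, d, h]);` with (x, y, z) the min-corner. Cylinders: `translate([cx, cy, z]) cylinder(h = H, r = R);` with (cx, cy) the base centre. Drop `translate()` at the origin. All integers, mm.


translate([378, 355, 0]) cylinder(h = 56, r = 184);


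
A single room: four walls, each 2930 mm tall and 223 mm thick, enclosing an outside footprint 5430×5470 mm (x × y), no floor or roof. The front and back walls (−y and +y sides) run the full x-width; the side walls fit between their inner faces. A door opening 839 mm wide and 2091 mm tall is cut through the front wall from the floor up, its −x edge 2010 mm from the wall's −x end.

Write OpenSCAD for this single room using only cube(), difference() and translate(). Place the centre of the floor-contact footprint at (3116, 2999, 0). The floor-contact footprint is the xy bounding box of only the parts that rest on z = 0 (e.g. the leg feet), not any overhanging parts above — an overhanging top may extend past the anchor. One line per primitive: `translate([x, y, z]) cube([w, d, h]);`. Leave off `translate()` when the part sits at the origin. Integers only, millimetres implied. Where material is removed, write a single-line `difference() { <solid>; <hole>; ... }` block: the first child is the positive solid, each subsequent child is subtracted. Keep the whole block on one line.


difference() { translate([401, 264, 0]) cube([5430, 223, 2930]); translate([2411, 264, 0]) cube([839, 223, 2091]); }
translate([401, 5511, 0]) cube([5430, 223, 2930]);
translate([401, 487, 0]) cube([223, 5024, 2930]);
translate([5608, 487, 0]) cube([223, 5024, 2930]);


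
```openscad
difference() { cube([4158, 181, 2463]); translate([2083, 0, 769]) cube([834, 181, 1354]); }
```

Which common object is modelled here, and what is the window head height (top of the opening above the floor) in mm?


A wall with a window opening. The window head height is 2123 mm.

A wall with a rectangular opening subtracted — a window. Sill at z = 769, opening 1354 mm tall, so the head is at 769 + 1354 = 2123 mm.


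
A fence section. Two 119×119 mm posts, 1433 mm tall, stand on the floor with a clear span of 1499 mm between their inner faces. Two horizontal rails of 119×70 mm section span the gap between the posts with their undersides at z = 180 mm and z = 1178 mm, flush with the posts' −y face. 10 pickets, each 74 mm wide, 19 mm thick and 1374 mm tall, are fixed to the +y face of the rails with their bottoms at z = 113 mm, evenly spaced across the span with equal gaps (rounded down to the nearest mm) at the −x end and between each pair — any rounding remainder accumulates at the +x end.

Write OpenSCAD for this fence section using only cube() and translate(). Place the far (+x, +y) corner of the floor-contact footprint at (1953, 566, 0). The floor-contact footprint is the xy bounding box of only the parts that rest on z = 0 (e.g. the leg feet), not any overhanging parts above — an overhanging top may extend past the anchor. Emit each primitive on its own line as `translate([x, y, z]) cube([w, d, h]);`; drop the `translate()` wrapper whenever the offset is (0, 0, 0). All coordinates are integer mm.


translate([216, 447, 0]) cube([119, 119, 1433]);
translate([1834, 447, 0]) cube([119, 119, 1433]);
translate([335, 447, 180]) cube([1499, 119, 70]);
translate([335, 447, 1178]) cube([1499, 119, 70]);
translate([404, 566, 113]) cube([74, 19, 1374]);
translate([547, 566, 113]) cube([74, 19, 1374]);
translate([690, 566, 113]) cube([74, 19, 1374]);
translate([833, 566, 113]) cube([74, 19, 1374]);
translate([976, 566, 113]) cube([74, 19, 1374]);
translate([1119, 566, 113]) cube([74, 19, 1374]);
translate([1262, 566, 113]) cube([74, 19, 1374]);
translate([1405, 566, 113]) cube([74, 19, 1374]);
translate([1548, 566, 113]) cube([74, 19, 1374]);
translate([1691, 566, 113]) cube([74, 19, 1374]);


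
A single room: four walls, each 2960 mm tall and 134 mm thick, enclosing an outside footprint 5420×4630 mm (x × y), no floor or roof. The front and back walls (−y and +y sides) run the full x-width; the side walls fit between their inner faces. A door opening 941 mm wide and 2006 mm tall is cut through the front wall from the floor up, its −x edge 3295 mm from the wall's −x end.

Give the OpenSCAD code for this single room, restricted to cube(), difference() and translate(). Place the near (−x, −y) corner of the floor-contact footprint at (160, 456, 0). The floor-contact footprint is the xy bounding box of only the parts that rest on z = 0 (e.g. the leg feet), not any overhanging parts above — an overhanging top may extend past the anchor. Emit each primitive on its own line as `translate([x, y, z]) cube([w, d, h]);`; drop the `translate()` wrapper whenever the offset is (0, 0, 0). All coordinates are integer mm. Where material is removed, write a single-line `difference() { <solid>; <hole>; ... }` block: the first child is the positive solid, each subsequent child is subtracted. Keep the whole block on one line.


difference() { translate([160, 456, 0]) cube([5420, 134, 2960]); translate([3455, 456, 0]) cube([941, 134, 2006]); }
translate([160, 4952, 0]) cube([5420, 134, 2960]);
translate([160, 590, 0]) cube([134, 4362, 2960]);
translate([5446, 590, 0]) cube([134, 4362, 2960]);


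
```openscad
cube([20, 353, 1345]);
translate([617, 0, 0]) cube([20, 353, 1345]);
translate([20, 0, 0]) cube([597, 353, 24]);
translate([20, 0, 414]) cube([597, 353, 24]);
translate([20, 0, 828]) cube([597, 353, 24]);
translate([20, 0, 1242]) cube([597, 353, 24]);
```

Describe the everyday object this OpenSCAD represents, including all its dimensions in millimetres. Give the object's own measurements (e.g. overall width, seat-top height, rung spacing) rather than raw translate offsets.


An open bookshelf. Two side panels, each 20 mm thick, 353 mm deep and 1345 mm tall, stand 637 mm apart (outside-to-outside). Between them sit 4 shelves, each 24 mm thick and 353 mm deep, spanning the full gap between the sides. The bottom shelf rests on the floor (its underside at z = 0) and the clear gap between one shelf's top and the next shelf's underside is 390 mm.


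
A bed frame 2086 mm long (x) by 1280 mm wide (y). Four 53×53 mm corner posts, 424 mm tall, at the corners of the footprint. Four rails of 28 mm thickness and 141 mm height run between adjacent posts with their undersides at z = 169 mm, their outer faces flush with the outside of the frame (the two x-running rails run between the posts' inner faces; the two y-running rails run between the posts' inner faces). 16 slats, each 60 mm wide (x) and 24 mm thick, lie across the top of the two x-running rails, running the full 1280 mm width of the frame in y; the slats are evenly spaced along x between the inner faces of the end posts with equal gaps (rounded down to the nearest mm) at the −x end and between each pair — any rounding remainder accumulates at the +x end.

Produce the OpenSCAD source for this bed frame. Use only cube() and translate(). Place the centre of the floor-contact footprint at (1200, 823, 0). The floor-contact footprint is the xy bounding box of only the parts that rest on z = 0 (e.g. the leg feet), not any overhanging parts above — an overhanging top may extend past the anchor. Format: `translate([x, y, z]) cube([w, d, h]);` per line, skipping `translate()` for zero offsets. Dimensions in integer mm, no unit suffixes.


translate([157, 183, 0]) cube([53, 53, 424]);
translate([157, 1410, 0]) cube([53, 53, 424]);
translate([2190, 183, 0]) cube([53, 53, 424]);
translate([2190, 1410, 0]) cube([53, 53, 424]);
translate([210, 183, 169]) cube([1980, 28, 141]);
translate([210, 1435, 169]) cube([1980, 28, 141]);
translate([157, 236, 169]) cube([28, 1174, 141]);
translate([2215, 236, 169]) cube([28, 1174, 141]);
translate([270, 183, 310]) cube([60, 1280, 24]);
translate([390, 183, 310]) cube([60, 1280, 24]);
translate([510, 183, 310]) cube([60, 1280, 24]);
translate([630, 183, 310]) cube([60, 1280, 24]);
translate([750, 183, 310]) cube([60, 1280, 24]);
translate([870, 183, 310]) cube([60, 1280, 24]);
translate([990, 183, 310]) cube([60, 1280, 24]);
translate([1110, 183, 310]) cube([60, 1280, 24]);
translate([1230, 183, 310]) cube([60, 1280, 24]);
translate([1350, 183, 310]) cube([60, 1280, 24]);
translate([1470, 183, 310]) cube([60, 1280, 24]);
translate([1590, 183, 310]) cube([60, 1280, 24]);
translate([1710, 183, 310]) cube([60, 1280, 24]);
translate([1830, 183, 310]) cube([60, 1280, 24]);
translate([1950, 183, 310]) cube([60, 1280, 24]);
translate([2070, 183, 310]) cube([60, 1280, 24]);


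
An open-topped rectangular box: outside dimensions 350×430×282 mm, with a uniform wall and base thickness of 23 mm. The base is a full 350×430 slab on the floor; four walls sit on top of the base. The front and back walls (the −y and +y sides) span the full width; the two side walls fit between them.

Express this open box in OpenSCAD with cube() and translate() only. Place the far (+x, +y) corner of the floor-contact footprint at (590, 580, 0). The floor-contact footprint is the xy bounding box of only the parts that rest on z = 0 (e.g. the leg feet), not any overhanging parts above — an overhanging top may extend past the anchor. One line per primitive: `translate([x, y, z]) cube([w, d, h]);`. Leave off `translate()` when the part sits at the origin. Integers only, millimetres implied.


translate([240, 150, 0]) cube([350, 430, 23]);
translate([240, 150, 23]) cube([350, 23, 259]);
translate([240, 557, 23]) cube([350, 23, 259]);
translate([240, 173, 23]) cube([23, 384, 259]);
translate([567, 173, 23]) cube([23, 384, 259]);


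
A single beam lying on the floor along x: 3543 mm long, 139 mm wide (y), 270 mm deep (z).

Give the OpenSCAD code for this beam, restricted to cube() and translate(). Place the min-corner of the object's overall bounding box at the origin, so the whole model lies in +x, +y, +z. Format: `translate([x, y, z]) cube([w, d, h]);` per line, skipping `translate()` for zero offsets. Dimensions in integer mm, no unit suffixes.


cube([3543, 139, 270]);


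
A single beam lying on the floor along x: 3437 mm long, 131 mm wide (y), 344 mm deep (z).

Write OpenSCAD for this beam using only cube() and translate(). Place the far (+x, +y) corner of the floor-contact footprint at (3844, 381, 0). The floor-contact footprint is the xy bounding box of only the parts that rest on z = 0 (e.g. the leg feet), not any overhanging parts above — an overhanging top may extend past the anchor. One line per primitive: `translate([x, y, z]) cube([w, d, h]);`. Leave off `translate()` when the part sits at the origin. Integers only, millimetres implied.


translate([407, 250, 0]) cube([3437, 131, 344]);


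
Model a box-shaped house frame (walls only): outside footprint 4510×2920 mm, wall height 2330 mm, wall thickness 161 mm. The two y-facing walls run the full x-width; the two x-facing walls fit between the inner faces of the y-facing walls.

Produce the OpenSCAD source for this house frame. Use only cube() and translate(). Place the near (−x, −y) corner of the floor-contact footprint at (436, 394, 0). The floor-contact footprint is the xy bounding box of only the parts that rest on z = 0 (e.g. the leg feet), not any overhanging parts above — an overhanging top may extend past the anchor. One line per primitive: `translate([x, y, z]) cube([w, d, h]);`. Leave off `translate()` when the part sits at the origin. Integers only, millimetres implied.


translate([436, 394, 0]) cube([4510, 161, 2330]);
translate([436, 3153, 0]) cube([4510, 161, 2330]);
translate([436, 555, 0]) cube([161, 2598, 2330]);
translate([4785, 555, 0]) cube([161, 2598, 2330]);


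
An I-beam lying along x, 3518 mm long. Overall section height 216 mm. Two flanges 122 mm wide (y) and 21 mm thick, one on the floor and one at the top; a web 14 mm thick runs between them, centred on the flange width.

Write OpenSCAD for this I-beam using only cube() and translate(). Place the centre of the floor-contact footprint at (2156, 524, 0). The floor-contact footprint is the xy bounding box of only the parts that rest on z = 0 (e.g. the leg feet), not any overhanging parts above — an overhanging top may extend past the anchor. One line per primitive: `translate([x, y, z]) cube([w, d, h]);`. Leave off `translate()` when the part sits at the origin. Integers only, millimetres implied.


translate([397, 463, 0]) cube([3518, 122, 21]);
translate([397, 517, 21]) cube([3518, 14, 174]);
translate([397, 463, 195]) cube([3518, 122, 21]);


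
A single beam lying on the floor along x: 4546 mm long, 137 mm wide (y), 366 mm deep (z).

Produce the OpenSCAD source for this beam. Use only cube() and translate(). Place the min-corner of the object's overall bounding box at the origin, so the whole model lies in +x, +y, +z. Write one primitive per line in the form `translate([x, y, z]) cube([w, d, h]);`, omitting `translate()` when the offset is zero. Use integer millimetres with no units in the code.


cube([4546, 137, 366]);


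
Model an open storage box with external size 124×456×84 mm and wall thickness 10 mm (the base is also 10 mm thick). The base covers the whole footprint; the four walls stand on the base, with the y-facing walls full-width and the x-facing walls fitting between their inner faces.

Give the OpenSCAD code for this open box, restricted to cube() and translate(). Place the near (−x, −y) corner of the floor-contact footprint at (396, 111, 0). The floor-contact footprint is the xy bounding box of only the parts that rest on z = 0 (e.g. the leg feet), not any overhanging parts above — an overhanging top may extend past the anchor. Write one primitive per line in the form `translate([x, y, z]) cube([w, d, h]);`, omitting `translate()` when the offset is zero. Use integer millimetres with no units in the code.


translate([396, 111, 0]) cube([124, 456, 10]);
translate([396, 111, 10]) cube([124, 10, 74]);
translate([396, 557, 10]) cube([124, 10, 74]);
translate([396, 121, 10]) cube([10, 436, 74]);
translate([510, 121, 10]) cube([10, 436, 74]);


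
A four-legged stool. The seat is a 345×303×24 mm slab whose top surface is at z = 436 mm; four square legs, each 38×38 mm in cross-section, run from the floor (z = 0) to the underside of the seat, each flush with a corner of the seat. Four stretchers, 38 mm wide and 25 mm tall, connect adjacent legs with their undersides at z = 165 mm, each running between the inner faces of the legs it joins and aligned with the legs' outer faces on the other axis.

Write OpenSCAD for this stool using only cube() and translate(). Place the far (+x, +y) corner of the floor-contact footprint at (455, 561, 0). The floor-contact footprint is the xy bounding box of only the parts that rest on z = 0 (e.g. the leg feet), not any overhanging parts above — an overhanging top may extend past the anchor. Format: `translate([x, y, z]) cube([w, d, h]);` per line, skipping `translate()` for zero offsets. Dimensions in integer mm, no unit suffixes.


// leg_h = 436 - 24 = 412
// stretcher span = 345 - 2*38 = 269
translate([110, 258, 412]) cube([345, 303, 24]);
translate([110, 258, 0]) cube([38, 38, 412]);
translate([417, 258, 0]) cube([38, 38, 412]);
translate([110, 523, 0]) cube([38, 38, 412]);
translate([417, 523, 0]) cube([38, 38, 412]);
translate([148, 258, 165]) cube([269, 38, 25]);
translate([148, 523, 165]) cube([269, 38, 25]);
translate([110, 296, 165]) cube([38, 227, 25]);
translate([417, 296, 165]) cube([38, 227, 25]);


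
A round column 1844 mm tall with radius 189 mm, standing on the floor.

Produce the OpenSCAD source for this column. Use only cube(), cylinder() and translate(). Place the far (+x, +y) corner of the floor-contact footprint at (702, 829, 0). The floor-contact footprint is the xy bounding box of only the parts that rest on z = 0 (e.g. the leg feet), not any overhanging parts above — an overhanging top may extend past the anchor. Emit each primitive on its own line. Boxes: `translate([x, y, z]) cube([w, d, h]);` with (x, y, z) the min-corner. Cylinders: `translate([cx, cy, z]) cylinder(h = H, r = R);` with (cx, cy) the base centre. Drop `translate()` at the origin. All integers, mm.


translate([513, 640, 0]) cylinder(h = 1844, r = 189);


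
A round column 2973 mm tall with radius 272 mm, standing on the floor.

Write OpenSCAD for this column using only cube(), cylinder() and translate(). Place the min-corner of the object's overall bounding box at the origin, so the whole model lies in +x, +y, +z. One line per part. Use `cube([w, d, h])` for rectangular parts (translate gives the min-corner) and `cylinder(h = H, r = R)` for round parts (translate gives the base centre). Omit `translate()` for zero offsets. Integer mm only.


translate([272, 272, 0]) cylinder(h = 2973, r = 272);


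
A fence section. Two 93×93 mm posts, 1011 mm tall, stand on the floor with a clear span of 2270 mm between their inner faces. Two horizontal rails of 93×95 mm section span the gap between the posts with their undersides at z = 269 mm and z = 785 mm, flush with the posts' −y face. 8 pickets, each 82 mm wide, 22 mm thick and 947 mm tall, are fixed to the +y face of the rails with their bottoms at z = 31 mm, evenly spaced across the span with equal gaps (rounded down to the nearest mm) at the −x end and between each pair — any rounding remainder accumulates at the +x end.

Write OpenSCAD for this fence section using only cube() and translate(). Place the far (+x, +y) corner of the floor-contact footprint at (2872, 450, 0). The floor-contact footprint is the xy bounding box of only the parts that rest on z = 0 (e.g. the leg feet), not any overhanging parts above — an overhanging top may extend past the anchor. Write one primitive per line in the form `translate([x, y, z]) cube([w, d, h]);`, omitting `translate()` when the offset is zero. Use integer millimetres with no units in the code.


translate([416, 357, 0]) cube([93, 93, 1011]);
translate([2779, 357, 0]) cube([93, 93, 1011]);
translate([509, 357, 269]) cube([2270, 93, 95]);
translate([509, 357, 785]) cube([2270, 93, 95]);
translate([688, 450, 31]) cube([82, 22, 947]);
translate([949, 450, 31]) cube([82, 22, 947]);
translate([1210, 450, 31]) cube([82, 22, 947]);
translate([1471, 450, 31]) cube([82, 22, 947]);
translate([1732, 450, 31]) cube([82, 22, 947]);
translate([1993, 450, 31]) cube([82, 22, 947]);
translate([2254, 450, 31]) cube([82, 22, 947]);
translate([2515, 450, 31]) cube([82, 22, 947]);


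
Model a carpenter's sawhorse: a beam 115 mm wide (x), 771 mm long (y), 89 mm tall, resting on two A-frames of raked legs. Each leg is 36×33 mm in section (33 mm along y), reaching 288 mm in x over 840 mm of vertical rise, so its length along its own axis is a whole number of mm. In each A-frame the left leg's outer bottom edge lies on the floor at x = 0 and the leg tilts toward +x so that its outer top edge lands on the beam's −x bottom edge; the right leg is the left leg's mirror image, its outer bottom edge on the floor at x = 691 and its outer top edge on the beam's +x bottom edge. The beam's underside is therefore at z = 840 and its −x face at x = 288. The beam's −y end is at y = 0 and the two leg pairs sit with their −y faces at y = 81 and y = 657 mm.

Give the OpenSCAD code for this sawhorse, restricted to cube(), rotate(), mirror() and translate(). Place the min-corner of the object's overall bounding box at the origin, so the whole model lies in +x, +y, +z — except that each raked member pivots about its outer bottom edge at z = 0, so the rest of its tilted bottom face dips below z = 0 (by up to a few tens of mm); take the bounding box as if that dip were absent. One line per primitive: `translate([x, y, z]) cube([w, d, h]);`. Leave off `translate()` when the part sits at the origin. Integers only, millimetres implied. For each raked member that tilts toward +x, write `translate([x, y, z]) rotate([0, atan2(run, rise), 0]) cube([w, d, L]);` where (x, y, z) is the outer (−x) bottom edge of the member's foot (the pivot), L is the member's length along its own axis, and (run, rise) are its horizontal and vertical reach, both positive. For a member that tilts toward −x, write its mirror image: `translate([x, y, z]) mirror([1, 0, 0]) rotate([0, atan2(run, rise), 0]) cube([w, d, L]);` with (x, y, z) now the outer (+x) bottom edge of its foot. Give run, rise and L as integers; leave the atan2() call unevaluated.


translate([288, 0, 840]) cube([115, 771, 89]);
translate([0, 81, 0]) rotate([0, atan2(288, 840), 0]) cube([36, 33, 888]);
translate([691, 81, 0]) mirror([1, 0, 0]) rotate([0, atan2(288, 840), 0]) cube([36, 33, 888]);
translate([0, 657, 0]) rotate([0, atan2(288, 840), 0]) cube([36, 33, 888]);
translate([691, 657, 0]) mirror([1, 0, 0]) rotate([0, atan2(288, 840), 0]) cube([36, 33, 888]);


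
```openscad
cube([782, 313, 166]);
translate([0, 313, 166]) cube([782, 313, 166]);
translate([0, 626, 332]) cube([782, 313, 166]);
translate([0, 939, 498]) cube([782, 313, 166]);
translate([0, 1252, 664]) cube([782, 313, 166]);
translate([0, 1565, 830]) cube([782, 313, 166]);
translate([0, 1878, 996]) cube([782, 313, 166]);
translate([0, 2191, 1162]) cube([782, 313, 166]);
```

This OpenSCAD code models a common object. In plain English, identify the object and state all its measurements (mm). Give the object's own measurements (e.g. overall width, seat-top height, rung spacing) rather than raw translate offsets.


A straight staircase of 8 solid steps. Each step is 782 mm wide (x), 313 mm deep (y, the going) and 166 mm tall (the rise). The first step rests on the floor; each subsequent step sits one going further in +y and one rise higher in +z, directly behind and above the previous step with no overlap.


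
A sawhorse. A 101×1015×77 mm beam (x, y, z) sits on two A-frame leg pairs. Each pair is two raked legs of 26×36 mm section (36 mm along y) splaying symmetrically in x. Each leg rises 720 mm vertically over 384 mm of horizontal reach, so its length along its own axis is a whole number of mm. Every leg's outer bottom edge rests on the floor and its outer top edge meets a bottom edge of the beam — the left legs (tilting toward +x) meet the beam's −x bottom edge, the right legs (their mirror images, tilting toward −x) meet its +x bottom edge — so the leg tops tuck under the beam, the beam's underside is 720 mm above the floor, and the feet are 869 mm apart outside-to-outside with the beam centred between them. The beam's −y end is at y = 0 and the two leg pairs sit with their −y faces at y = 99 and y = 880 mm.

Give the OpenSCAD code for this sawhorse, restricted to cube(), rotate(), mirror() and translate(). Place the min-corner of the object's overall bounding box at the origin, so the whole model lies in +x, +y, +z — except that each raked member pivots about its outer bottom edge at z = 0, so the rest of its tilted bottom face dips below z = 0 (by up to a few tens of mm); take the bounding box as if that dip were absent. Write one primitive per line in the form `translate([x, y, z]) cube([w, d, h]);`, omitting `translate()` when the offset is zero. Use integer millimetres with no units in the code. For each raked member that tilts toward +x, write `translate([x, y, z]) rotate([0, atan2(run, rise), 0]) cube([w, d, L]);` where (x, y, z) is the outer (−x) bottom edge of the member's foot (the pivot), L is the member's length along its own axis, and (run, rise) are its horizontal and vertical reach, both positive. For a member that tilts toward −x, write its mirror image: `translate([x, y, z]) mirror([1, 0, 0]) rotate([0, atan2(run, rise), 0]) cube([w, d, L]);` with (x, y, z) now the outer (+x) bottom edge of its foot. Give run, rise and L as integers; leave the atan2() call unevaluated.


// leg length = √(384² + 720²) = 816
// right-leg outer foot x = 2·384 + 101 = 869
// beam min-corner = (384, 0, 720)
translate([384, 0, 720]) cube([101, 1015, 77]);
translate([0, 99, 0]) rotate([0, atan2(384, 720), 0]) cube([26, 36, 816]);
translate([869, 99, 0]) mirror([1, 0, 0]) rotate([0, atan2(384, 720), 0]) cube([26, 36, 816]);
translate([0, 880, 0]) rotate([0, atan2(384, 720), 0]) cube([26, 36, 816]);
translate([869, 880, 0]) mirror([1, 0, 0]) rotate([0, atan2(384, 720), 0]) cube([26, 36, 816]);


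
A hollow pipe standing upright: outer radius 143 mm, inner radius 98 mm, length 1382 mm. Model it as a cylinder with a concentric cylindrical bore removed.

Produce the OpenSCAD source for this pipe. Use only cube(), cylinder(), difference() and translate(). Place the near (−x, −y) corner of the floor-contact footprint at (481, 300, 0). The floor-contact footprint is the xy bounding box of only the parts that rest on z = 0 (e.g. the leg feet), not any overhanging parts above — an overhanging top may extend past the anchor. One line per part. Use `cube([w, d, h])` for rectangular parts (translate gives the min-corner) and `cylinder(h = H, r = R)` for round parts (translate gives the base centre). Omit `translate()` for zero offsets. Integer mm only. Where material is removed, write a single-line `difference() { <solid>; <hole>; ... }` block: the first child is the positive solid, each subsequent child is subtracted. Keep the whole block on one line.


difference() { translate([624, 443, 0]) cylinder(h = 1382, r = 143); translate([624, 443, 0]) cylinder(h = 1382, r = 98); }
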